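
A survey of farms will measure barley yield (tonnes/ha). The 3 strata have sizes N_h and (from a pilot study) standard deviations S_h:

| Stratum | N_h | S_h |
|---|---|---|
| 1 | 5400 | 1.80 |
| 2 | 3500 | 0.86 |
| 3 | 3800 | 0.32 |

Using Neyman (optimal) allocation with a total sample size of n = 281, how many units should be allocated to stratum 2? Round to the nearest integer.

Neyman allocation: n_h = n · N_h S_h / Σ N_i S_i, with n = 281.
  stratum 1: N_h·S_h = 5400·1.80 = 9720.00
  stratum 2: N_h·S_h = 3500·0.86 = 3010.00
  stratum 3: N_h·S_h = 3800·0.32 = 1216.00
Σ N_h S_h = 13946.00
n for stratum 2 = 281·3010.00/13946.00 = 60.649 → 61

61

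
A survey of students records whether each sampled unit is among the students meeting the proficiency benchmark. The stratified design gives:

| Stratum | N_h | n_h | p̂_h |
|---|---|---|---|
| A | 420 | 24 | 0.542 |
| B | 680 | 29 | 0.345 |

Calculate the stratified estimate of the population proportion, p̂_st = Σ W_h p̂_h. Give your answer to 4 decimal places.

N = 1100; stratum weights W_h = N_h/N.
p̂_st = Σ W_h p̂_h = (420·0.542 + 680·0.345)/1100 = 0.42022

p̂_st ≈ 0.4202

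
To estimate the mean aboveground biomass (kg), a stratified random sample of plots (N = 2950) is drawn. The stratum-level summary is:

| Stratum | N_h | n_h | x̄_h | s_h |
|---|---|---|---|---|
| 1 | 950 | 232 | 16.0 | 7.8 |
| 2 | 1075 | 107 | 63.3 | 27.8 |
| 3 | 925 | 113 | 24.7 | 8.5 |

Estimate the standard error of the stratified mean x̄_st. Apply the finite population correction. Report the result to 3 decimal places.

SE(x̄_st) ≈ 0.969

V̂(x̄_st) = Σ W_h² (1 − n_h/N_h) s_h²/n_h, with W_h = N_h/N and N = 2950:
  stratum 1: (950/2950)²·(1 − 232/950)·7.8²/232 = 0.0205544
  stratum 2: (1075/2950)²·(1 − 107/1075)·27.8²/107 = 0.863666
  stratum 3: (925/2950)²·(1 − 113/925)·8.5²/113 = 0.055184
V̂(x̄_st) = 0.939404
SE(x̄_st) = √0.939404 = 0.969229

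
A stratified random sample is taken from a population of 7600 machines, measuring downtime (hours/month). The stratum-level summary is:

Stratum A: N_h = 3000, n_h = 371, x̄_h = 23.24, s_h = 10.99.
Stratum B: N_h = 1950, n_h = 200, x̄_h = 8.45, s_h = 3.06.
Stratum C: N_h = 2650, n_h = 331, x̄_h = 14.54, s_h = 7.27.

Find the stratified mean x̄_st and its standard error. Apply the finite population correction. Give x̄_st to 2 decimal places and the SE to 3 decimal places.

x̄_st ≈ 16.41, SE ≈ 0.253

x̄_st = Σ W_h x̄_h = (3000·23.24 + 1950·8.45 + 2650·14.54)/7600 = 16.41164
V̂(x̄_st) = Σ W_h² (1 − n_h/N_h) s_h²/n_h, with W_h = N_h/N and N = 7600:
  stratum A: (3000/7600)²·(1 − 371/3000)·10.99²/371 = 0.0444535
  stratum B: (1950/7600)²·(1 − 200/1950)·3.06²/200 = 0.00276604
  stratum C: (2650/7600)²·(1 − 331/2650)·7.27²/331 = 0.0169887
V̂(x̄_st) = 0.0642083
SE(x̄_st) = √0.0642083 = 0.253393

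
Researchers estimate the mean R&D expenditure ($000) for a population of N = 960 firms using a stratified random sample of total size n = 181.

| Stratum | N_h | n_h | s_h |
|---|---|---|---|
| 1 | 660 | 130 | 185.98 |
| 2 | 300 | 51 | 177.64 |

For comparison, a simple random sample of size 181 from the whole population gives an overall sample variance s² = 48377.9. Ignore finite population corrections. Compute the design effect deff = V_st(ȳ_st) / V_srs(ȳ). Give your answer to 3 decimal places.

V̂(ȳ_st) = Σ W_h² s_h²/n_h, with W_h = N_h/N and N = 960:
  stratum 1: (660/960)²·185.98²/130 = 125.758
  stratum 2: (300/960)²·177.64²/51 = 60.4243
V_st = 186.182
V_srs = s²/n = 48377.9/181 = 267.281
deff = V_st / V_srs = 186.182/267.281 = 0.6966

deff ≈ 0.697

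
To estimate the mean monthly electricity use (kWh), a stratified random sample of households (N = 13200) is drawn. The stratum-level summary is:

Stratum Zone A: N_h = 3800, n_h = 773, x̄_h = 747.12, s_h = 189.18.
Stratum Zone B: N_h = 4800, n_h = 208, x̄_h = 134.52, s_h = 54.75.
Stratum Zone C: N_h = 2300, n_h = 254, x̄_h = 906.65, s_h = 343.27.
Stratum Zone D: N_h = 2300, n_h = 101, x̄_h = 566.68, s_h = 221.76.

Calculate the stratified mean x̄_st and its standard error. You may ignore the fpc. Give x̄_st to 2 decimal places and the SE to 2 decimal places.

x̄_st ≈ 520.71, SE ≈ 5.88

x̄_st = Σ W_h x̄_h = (3800·747.12 + 4800·134.52 + 2300·906.65 + 2300·566.68)/13200 = 520.71295
V̂(x̄_st) = Σ W_h² s_h²/n_h, with W_h = N_h/N and N = 13200:
  stratum Zone A: (3800/13200)²·189.18²/773 = 3.83699
  stratum Zone B: (4800/13200)²·54.75²/208 = 1.90563
  stratum Zone C: (2300/13200)²·343.27²/254 = 14.0846
  stratum Zone D: (2300/13200)²·221.76²/101 = 14.7827
V̂(x̄_st) = 34.6099
SE(x̄_st) = √34.6099 = 5.88302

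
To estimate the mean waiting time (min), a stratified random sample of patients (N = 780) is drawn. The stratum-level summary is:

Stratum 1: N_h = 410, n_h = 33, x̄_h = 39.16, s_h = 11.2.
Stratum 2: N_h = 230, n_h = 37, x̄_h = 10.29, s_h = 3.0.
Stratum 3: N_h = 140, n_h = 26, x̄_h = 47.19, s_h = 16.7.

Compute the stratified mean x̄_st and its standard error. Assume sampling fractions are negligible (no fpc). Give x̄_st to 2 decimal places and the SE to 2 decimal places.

x̄_st ≈ 32.09, SE ≈ 1.19

x̄_st = Σ W_h x̄_h = (410·39.16 + 230·10.29 + 140·47.19)/780 = 32.08833
V̂(x̄_st) = Σ W_h² s_h²/n_h, with W_h = N_h/N and N = 780:
  stratum 1: (410/780)²·11.2²/33 = 1.05027
  stratum 2: (230/780)²·3.0²/37 = 0.0211498
  stratum 3: (140/780)²·16.7²/26 = 0.345562
V̂(x̄_st) = 1.41698
SE(x̄_st) = √1.41698 = 1.19037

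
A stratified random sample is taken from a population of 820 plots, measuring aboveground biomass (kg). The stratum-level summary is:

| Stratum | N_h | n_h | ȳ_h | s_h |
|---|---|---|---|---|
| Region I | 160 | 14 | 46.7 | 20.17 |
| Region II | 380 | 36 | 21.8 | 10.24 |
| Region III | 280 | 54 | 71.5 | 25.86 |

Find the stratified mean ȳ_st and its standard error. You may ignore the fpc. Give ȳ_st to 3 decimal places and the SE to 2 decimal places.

ȳ_st = Σ W_h ȳ_h = (160·46.7 + 380·21.8 + 280·71.5)/820 = 43.62927
V̂(ȳ_st) = Σ W_h² s_h²/n_h, with W_h = N_h/N and N = 820:
  stratum Region I: (160/820)²·20.17²/14 = 1.10636
  stratum Region II: (380/820)²·10.24²/36 = 0.625514
  stratum Region III: (280/820)²·25.86²/54 = 1.44395
V̂(ȳ_st) = 3.17582
SE(ȳ_st) = √3.17582 = 1.78208

ȳ_st ≈ 43.629, SE ≈ 1.78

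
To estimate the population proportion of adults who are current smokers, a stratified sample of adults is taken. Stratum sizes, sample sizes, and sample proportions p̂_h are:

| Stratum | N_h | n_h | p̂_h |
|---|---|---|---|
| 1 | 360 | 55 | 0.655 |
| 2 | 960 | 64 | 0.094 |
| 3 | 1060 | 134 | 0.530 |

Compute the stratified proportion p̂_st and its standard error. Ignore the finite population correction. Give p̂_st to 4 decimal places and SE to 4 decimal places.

N = 2380; stratum weights W_h = N_h/N.
p̂_st = Σ W_h p̂_h = (360·0.655 + 960·0.094 + 1060·0.530)/2380 = 0.37304
V̂(p̂_st) = Σ W_h² p̂_h(1−p̂_h)/(n_h−1):
  stratum 1: (360/2380)²·0.655·0.345/54 = 9.57454e-05
  stratum 2: (960/2380)²·0.094·0.906/63 = 0.00021994
  stratum 3: (1060/2380)²·0.530·0.470/133 = 0.000371518
V̂(p̂_st) = 0.000687203; SE = √V̂ = 0.0262146

p̂_st ≈ 0.3730, SE ≈ 0.0262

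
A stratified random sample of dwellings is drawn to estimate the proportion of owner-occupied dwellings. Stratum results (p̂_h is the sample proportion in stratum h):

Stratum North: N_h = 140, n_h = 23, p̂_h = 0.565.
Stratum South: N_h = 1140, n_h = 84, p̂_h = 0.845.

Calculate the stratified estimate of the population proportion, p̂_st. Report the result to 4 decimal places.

p̂_st ≈ 0.8144

N = 1280; stratum weights W_h = N_h/N.
p̂_st = Σ W_h p̂_h = (140·0.565 + 1140·0.845)/1280 = 0.81437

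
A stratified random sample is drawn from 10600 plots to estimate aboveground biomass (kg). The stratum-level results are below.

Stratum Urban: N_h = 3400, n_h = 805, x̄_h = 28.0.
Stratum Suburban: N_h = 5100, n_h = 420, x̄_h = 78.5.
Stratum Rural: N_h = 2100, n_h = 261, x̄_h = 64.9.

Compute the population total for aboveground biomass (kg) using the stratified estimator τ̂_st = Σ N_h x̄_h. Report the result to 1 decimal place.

τ̂_st = Σ N_h x̄_h = 3400·28.0 + 5100·78.5 + 2100·64.9 = 631840.0

τ̂_st ≈ 631840.0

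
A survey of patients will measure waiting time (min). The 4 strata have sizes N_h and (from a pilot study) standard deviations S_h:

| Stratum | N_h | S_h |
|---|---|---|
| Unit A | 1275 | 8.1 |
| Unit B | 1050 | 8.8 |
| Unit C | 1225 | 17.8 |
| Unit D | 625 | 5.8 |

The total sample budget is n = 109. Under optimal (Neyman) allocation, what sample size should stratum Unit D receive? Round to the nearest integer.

9

Neyman allocation: n_h = n · N_h S_h / Σ N_i S_i, with n = 109.
  stratum Unit A: N_h·S_h = 1275·8.1 = 10327.50
  stratum Unit B: N_h·S_h = 1050·8.8 = 9240.00
  stratum Unit C: N_h·S_h = 1225·17.8 = 21805.00
  stratum Unit D: N_h·S_h = 625·5.8 = 3625.00
Σ N_h S_h = 44997.50
n for stratum Unit D = 109·3625.00/44997.50 = 8.781 → 9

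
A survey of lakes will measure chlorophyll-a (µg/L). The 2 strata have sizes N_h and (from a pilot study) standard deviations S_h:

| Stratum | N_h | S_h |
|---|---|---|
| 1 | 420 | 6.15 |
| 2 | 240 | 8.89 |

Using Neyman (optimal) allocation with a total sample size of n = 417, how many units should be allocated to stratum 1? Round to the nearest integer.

228

Neyman allocation: n_h = n · N_h S_h / Σ N_i S_i, with n = 417.
  stratum 1: N_h·S_h = 420·6.15 = 2583.00
  stratum 2: N_h·S_h = 240·8.89 = 2133.60
Σ N_h S_h = 4716.60
n for stratum 1 = 417·2583.00/4716.60 = 228.366 → 228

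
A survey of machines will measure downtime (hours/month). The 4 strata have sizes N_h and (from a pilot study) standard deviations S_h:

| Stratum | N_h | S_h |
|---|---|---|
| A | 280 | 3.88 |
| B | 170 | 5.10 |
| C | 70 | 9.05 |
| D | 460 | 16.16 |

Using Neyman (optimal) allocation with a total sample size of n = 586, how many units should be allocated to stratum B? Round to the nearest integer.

51

Neyman allocation: n_h = n · N_h S_h / Σ N_i S_i, with n = 586.
  stratum A: N_h·S_h = 280·3.88 = 1086.40
  stratum B: N_h·S_h = 170·5.10 = 867.00
  stratum C: N_h·S_h = 70·9.05 = 633.50
  stratum D: N_h·S_h = 460·16.16 = 7433.60
Σ N_h S_h = 10020.50
n for stratum B = 586·867.00/10020.50 = 50.702 → 51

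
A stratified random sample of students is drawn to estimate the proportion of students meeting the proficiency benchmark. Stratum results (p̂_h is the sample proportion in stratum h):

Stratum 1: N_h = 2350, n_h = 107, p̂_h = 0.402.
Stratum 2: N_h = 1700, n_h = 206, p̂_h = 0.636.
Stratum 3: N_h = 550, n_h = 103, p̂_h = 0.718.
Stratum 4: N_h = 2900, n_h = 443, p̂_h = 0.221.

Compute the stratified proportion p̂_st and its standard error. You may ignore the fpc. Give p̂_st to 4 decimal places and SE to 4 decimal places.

p̂_st ≈ 0.4082, SE ≈ 0.0187

N = 7500; stratum weights W_h = N_h/N.
p̂_st = Σ W_h p̂_h = (2350·0.402 + 1700·0.636 + 550·0.718 + 2900·0.221)/7500 = 0.40823
V̂(p̂_st) = Σ W_h² p̂_h(1−p̂_h)/(n_h−1):
  stratum 1: (2350/7500)²·0.402·0.598/106 = 0.000222656
  stratum 2: (1700/7500)²·0.636·0.364/205 = 5.80203e-05
  stratum 3: (550/7500)²·0.718·0.282/102 = 1.06752e-05
  stratum 4: (2900/7500)²·0.221·0.779/442 = 5.82346e-05
V̂(p̂_st) = 0.000349586; SE = √V̂ = 0.0186972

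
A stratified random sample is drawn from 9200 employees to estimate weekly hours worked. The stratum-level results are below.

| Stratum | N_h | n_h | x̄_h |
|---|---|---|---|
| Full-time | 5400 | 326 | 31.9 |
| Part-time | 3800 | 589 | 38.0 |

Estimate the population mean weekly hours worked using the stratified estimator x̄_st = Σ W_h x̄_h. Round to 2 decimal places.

x̄_st ≈ 34.42

N = Σ N_h = 9200. Stratum weights W_h = N_h/N.
x̄_st = (5400·31.9 + 3800·38.0) / 9200 = 34.4196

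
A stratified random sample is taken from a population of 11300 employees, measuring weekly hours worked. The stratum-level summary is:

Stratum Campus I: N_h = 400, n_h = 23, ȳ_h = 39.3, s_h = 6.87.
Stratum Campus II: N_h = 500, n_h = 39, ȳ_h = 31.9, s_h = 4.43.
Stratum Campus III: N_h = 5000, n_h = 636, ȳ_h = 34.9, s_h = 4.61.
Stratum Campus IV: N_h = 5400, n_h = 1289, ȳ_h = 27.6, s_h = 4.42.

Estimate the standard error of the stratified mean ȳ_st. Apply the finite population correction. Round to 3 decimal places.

V̂(ȳ_st) = Σ W_h² (1 − n_h/N_h) s_h²/n_h, with W_h = N_h/N and N = 11300:
  stratum Campus I: (400/11300)²·(1 − 23/400)·6.87²/23 = 0.00242343
  stratum Campus II: (500/11300)²·(1 − 39/500)·4.43²/39 = 0.000908358
  stratum Campus III: (5000/11300)²·(1 − 636/5000)·4.61²/636 = 0.00571009
  stratum Campus IV: (5400/11300)²·(1 − 1289/5400)·4.42²/1289 = 0.00263497
V̂(ȳ_st) = 0.0116768
SE(ȳ_st) = √0.0116768 = 0.108059

SE(ȳ_st) ≈ 0.108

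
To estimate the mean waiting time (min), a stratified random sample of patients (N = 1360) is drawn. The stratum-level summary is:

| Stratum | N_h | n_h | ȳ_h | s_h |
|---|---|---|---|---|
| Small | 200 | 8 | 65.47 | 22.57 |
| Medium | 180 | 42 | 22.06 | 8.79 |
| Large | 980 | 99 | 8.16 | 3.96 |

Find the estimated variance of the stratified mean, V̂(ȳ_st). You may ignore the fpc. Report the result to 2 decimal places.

V̂(ȳ_st) ≈ 1.49

V̂(ȳ_st) = Σ W_h² s_h²/n_h, with W_h = N_h/N and N = 1360:
  stratum Small: (200/1360)²·22.57²/8 = 1.37707
  stratum Medium: (180/1360)²·8.79²/42 = 0.0322252
  stratum Large: (980/1360)²·3.96²/99 = 0.0822488
V̂(ȳ_st) = 1.49154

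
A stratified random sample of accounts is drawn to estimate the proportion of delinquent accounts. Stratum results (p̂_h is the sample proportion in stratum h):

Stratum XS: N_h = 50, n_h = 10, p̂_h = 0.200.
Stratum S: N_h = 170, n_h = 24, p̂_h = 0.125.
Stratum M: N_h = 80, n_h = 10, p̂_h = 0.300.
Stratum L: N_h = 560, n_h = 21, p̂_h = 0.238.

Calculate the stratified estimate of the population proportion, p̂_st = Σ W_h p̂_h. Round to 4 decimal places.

N = 860; stratum weights W_h = N_h/N.
p̂_st = Σ W_h p̂_h = (50·0.200 + 170·0.125 + 80·0.300 + 560·0.238)/860 = 0.21922

p̂_st ≈ 0.2192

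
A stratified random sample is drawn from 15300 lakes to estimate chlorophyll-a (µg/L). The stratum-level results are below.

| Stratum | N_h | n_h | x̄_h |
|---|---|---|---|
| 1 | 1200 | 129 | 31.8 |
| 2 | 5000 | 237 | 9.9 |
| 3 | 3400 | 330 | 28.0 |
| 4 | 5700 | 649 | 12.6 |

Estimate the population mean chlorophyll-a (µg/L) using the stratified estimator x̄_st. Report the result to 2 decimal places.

x̄_st ≈ 16.65

N = Σ N_h = 15300. Stratum weights W_h = N_h/N.
x̄_st = (1200·31.8 + 5000·9.9 + 3400·28.0 + 5700·12.6) / 15300 = 16.6458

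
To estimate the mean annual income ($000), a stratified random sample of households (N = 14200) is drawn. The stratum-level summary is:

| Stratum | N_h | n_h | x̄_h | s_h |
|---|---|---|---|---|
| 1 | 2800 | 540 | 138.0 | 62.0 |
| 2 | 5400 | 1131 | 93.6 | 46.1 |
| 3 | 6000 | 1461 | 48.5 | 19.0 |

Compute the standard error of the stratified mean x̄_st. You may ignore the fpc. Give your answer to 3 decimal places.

SE(x̄_st) ≈ 0.770

V̂(x̄_st) = Σ W_h² s_h²/n_h, with W_h = N_h/N and N = 14200:
  stratum 1: (2800/14200)²·62.0²/540 = 0.276776
  stratum 2: (5400/14200)²·46.1²/1131 = 0.271738
  stratum 3: (6000/14200)²·19.0²/1461 = 0.0441146
V̂(x̄_st) = 0.592629
SE(x̄_st) = √0.592629 = 0.769824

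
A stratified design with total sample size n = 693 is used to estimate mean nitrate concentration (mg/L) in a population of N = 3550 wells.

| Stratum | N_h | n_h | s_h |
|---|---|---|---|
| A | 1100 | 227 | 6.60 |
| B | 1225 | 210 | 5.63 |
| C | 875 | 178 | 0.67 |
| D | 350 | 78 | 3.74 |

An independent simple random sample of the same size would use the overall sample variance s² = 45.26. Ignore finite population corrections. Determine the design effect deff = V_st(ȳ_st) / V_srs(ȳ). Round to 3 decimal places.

V̂(ȳ_st) = Σ W_h² s_h²/n_h, with W_h = N_h/N and N = 3550:
  stratum A: (1100/3550)²·6.60²/227 = 0.0184243
  stratum B: (1225/3550)²·5.63²/210 = 0.0179727
  stratum C: (875/3550)²·0.67²/178 = 0.000153211
  stratum D: (350/3550)²·3.74²/78 = 0.00174312
V_st = 0.0382933
V_srs = s²/n = 45.26/693 = 0.0653102
deff = V_st / V_srs = 0.0382933/0.0653102 = 0.5863

deff ≈ 0.586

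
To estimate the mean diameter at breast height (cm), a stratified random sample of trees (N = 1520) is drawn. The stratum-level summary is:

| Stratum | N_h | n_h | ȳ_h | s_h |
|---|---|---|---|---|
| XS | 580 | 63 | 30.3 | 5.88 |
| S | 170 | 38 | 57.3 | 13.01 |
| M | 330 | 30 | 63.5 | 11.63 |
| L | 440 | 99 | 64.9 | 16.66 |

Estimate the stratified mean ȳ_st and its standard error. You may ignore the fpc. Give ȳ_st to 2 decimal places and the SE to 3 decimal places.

ȳ_st = Σ W_h ȳ_h = (580·30.3 + 170·57.3 + 330·63.5 + 440·64.9)/1520 = 50.54342
V̂(ȳ_st) = Σ W_h² s_h²/n_h, with W_h = N_h/N and N = 1520:
  stratum XS: (580/1520)²·5.88²/63 = 0.0799066
  stratum S: (170/1520)²·13.01²/38 = 0.0557162
  stratum M: (330/1520)²·11.63²/30 = 0.21251
  stratum L: (440/1520)²·16.66²/99 = 0.234927
V̂(ȳ_st) = 0.58306
SE(ȳ_st) = √0.58306 = 0.763583

ȳ_st ≈ 50.54, SE ≈ 0.764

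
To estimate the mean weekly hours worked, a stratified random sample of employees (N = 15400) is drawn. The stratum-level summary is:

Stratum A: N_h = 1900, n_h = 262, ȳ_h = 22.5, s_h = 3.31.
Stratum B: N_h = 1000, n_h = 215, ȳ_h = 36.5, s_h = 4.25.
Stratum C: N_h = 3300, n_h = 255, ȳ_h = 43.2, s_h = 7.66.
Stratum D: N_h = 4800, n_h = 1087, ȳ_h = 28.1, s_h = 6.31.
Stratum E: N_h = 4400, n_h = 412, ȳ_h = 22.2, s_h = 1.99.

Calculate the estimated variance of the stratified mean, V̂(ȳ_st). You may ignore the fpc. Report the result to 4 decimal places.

V̂(ȳ_st) = Σ W_h² s_h²/n_h, with W_h = N_h/N and N = 15400:
  stratum A: (1900/15400)²·3.31²/262 = 0.000636532
  stratum B: (1000/15400)²·4.25²/215 = 0.00035424
  stratum C: (3300/15400)²·7.66²/255 = 0.0105658
  stratum D: (4800/15400)²·6.31²/1087 = 0.00355853
  stratum E: (4400/15400)²·1.99²/412 = 0.000784644
V̂(ȳ_st) = 0.0158998

V̂(ȳ_st) ≈ 0.0159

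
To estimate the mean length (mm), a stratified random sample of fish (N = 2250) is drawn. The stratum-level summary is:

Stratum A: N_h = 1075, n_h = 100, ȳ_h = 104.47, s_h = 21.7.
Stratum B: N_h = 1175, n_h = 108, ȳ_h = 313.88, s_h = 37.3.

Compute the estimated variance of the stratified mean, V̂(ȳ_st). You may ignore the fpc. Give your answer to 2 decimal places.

V̂(ȳ_st) ≈ 4.59

V̂(ȳ_st) = Σ W_h² s_h²/n_h, with W_h = N_h/N and N = 2250:
  stratum A: (1075/2250)²·21.7²/100 = 1.07491
  stratum B: (1175/2250)²·37.3²/108 = 3.51321
V̂(ȳ_st) = 4.58812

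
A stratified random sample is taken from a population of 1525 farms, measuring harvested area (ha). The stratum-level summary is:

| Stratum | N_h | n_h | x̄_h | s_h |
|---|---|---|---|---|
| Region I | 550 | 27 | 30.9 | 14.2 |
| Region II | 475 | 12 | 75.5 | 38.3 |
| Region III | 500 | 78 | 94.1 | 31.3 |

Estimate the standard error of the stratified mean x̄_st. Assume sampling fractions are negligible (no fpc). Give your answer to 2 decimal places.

SE(x̄_st) ≈ 3.77

V̂(x̄_st) = Σ W_h² s_h²/n_h, with W_h = N_h/N and N = 1525:
  stratum Region I: (550/1525)²·14.2²/27 = 0.971401
  stratum Region II: (475/1525)²·38.3²/12 = 11.8594
  stratum Region III: (500/1525)²·31.3²/78 = 1.35019
V̂(x̄_st) = 14.181
SE(x̄_st) = √14.181 = 3.76577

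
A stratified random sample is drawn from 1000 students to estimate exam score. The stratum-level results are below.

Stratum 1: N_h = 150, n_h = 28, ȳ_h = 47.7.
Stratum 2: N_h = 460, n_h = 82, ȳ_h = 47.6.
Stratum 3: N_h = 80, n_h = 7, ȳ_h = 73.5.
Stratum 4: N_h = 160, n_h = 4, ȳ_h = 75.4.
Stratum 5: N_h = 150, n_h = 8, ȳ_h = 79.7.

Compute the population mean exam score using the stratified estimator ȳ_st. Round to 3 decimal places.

ȳ_st ≈ 58.950

N = Σ N_h = 1000. Stratum weights W_h = N_h/N.
ȳ_st = (150·47.7 + 460·47.6 + 80·73.5 + 160·75.4 + 150·79.7) / 1000 = 58.95000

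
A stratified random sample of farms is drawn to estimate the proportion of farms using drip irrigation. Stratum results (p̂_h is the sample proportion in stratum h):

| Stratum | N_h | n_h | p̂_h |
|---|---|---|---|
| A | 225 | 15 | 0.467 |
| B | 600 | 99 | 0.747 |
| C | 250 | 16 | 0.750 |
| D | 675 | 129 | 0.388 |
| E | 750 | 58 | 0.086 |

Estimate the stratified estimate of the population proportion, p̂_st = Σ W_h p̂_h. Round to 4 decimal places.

p̂_st ≈ 0.4269

N = 2500; stratum weights W_h = N_h/N.
p̂_st = Σ W_h p̂_h = (225·0.467 + 600·0.747 + 250·0.750 + 675·0.388 + 750·0.086)/2500 = 0.42687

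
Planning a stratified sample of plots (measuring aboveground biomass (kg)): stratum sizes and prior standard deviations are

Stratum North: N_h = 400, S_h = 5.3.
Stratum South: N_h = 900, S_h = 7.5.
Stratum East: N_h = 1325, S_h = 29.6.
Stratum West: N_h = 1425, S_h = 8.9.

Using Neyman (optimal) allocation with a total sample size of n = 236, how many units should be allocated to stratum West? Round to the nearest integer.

49

Neyman allocation: n_h = n · N_h S_h / Σ N_i S_i, with n = 236.
  stratum North: N_h·S_h = 400·5.3 = 2120.00
  stratum South: N_h·S_h = 900·7.5 = 6750.00
  stratum East: N_h·S_h = 1325·29.6 = 39220.00
  stratum West: N_h·S_h = 1425·8.9 = 12682.50
Σ N_h S_h = 60772.50
n for stratum West = 236·12682.50/60772.50 = 49.250 → 49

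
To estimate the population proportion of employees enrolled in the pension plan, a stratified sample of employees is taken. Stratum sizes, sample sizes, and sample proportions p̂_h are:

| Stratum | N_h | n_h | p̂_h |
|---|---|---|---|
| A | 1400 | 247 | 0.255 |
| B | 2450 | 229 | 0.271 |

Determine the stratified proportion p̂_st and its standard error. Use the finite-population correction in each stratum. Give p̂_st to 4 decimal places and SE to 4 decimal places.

N = 3850; stratum weights W_h = N_h/N.
p̂_st = Σ W_h p̂_h = (1400·0.255 + 2450·0.271)/3850 = 0.26518
V̂(p̂_st) = Σ W_h² (1 − n_h/N_h) p̂_h(1−p̂_h)/(n_h−1):
  stratum A: (1400/3850)²·(1 − 247/1400)·0.255·0.745/246 = 8.41002e-05
  stratum B: (2450/3850)²·(1 − 229/2450)·0.271·0.729/228 = 0.000318094
V̂(p̂_st) = 0.000402194; SE = √V̂ = 0.0200548

p̂_st ≈ 0.2652, SE ≈ 0.0201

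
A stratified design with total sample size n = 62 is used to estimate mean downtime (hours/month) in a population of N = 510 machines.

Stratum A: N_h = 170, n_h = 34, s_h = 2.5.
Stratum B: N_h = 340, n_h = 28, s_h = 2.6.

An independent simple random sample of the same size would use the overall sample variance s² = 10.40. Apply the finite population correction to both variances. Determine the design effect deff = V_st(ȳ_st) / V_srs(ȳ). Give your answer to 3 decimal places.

deff ≈ 0.779

V̂(ȳ_st) = Σ W_h² (1 − n_h/N_h) s_h²/n_h, with W_h = N_h/N and N = 510:
  stratum A: (170/510)²·(1 − 34/170)·2.5²/34 = 0.0163399
  stratum B: (340/510)²·(1 − 28/340)·2.6²/28 = 0.098465
V_st = 0.114805
V_srs = (1 − 62/510)·10.40/62 = 0.14735
deff = V_st / V_srs = 0.114805/0.14735 = 0.7791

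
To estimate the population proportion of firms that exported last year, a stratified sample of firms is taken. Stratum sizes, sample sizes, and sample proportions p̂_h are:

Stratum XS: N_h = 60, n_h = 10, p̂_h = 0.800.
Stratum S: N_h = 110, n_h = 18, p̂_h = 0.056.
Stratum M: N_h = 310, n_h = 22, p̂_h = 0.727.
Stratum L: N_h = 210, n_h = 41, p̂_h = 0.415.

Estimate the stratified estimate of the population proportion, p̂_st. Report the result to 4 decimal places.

p̂_st ≈ 0.5314

N = 690; stratum weights W_h = N_h/N.
p̂_st = Σ W_h p̂_h = (60·0.800 + 110·0.056 + 310·0.727 + 210·0.415)/690 = 0.53142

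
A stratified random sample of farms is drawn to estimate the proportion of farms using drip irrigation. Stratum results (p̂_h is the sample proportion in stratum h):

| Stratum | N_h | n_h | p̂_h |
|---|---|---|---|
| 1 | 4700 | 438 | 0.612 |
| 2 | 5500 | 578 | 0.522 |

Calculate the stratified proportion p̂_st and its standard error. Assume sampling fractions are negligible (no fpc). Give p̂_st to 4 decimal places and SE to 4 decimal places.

N = 10200; stratum weights W_h = N_h/N.
p̂_st = Σ W_h p̂_h = (4700·0.612 + 5500·0.522)/10200 = 0.56347
V̂(p̂_st) = Σ W_h² p̂_h(1−p̂_h)/(n_h−1):
  stratum 1: (4700/10200)²·0.612·0.388/437 = 0.000115371
  stratum 2: (5500/10200)²·0.522·0.478/577 = 0.000125733
V̂(p̂_st) = 0.000241104; SE = √V̂ = 0.0155275

p̂_st ≈ 0.5635, SE ≈ 0.0155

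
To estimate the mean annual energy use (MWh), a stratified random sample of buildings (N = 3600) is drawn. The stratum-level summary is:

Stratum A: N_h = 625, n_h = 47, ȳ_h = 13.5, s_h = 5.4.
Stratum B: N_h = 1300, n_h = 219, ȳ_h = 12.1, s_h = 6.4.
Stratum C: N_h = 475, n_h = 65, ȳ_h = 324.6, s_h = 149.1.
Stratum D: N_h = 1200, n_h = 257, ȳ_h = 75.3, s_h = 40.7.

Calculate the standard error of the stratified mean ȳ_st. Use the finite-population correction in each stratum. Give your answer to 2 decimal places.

V̂(ȳ_st) = Σ W_h² (1 − n_h/N_h) s_h²/n_h, with W_h = N_h/N and N = 3600:
  stratum A: (625/3600)²·(1 − 47/625)·5.4²/47 = 0.0172939
  stratum B: (1300/3600)²·(1 − 219/1300)·6.4²/219 = 0.0202806
  stratum C: (475/3600)²·(1 − 65/475)·149.1²/65 = 5.13942
  stratum D: (1200/3600)²·(1 − 257/1200)·40.7²/257 = 0.562786
V̂(ȳ_st) = 5.73978
SE(ȳ_st) = √5.73978 = 2.39578

SE(ȳ_st) ≈ 2.40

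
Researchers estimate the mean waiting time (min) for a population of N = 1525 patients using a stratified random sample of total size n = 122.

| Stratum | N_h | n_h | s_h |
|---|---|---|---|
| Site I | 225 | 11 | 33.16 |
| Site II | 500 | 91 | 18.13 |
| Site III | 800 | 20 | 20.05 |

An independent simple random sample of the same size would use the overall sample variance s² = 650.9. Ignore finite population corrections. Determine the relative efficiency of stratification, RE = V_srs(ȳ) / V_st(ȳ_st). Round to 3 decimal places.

V̂(ȳ_st) = Σ W_h² s_h²/n_h, with W_h = N_h/N and N = 1525:
  stratum Site I: (225/1525)²·33.16²/11 = 2.17601
  stratum Site II: (500/1525)²·18.13²/91 = 0.388289
  stratum Site III: (800/1525)²·20.05²/20 = 5.53145
V_st = 8.09575
V_srs = s²/n = 650.9/122 = 5.33525
Relative efficiency = V_srs / V_st = 5.33525/8.09575 = 0.6590

RE ≈ 0.659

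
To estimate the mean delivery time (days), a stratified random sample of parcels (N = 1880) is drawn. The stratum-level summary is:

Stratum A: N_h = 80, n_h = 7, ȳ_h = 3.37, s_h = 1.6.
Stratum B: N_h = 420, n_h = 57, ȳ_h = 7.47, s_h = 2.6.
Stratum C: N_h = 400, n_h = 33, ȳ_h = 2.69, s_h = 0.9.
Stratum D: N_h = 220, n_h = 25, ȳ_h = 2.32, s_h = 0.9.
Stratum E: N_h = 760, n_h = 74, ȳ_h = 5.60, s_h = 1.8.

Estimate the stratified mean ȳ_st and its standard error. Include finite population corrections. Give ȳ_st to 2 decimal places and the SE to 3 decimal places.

ȳ_st ≈ 4.92, SE ≈ 0.117

ȳ_st = Σ W_h ȳ_h = (80·3.37 + 420·7.47 + 400·2.69 + 220·2.32 + 760·5.60)/1880 = 4.91989
V̂(ȳ_st) = Σ W_h² (1 − n_h/N_h) s_h²/n_h, with W_h = N_h/N and N = 1880:
  stratum A: (80/1880)²·(1 − 7/80)·1.6²/7 = 0.000604281
  stratum B: (420/1880)²·(1 − 57/420)·2.6²/57 = 0.00511578
  stratum C: (400/1880)²·(1 − 33/400)·0.9²/33 = 0.00101949
  stratum D: (220/1880)²·(1 − 25/220)·0.9²/25 = 0.000393266
  stratum E: (760/1880)²·(1 − 74/760)·1.8²/74 = 0.00645855
V̂(ȳ_st) = 0.0135914
SE(ȳ_st) = √0.0135914 = 0.116582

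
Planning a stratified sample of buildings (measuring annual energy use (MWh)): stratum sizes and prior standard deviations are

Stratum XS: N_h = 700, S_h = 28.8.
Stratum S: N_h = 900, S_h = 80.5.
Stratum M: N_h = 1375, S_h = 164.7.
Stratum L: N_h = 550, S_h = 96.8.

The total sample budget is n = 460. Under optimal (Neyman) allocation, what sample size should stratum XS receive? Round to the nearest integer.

25

Neyman allocation: n_h = n · N_h S_h / Σ N_i S_i, with n = 460.
  stratum XS: N_h·S_h = 700·28.8 = 20160.00
  stratum S: N_h·S_h = 900·80.5 = 72450.00
  stratum M: N_h·S_h = 1375·164.7 = 226462.50
  stratum L: N_h·S_h = 550·96.8 = 53240.00
Σ N_h S_h = 372312.50
n for stratum XS = 460·20160.00/372312.50 = 24.908 → 25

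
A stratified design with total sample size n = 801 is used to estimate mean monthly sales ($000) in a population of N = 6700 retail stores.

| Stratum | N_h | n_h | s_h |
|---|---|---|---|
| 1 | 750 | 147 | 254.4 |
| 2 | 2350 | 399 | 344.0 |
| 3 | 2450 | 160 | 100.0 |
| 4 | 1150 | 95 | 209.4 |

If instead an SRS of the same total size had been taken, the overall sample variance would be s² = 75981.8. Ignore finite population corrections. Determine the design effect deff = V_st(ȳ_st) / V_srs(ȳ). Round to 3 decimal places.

V̂(ȳ_st) = Σ W_h² s_h²/n_h, with W_h = N_h/N and N = 6700:
  stratum 1: (750/6700)²·254.4²/147 = 5.51683
  stratum 2: (2350/6700)²·344.0²/399 = 36.4863
  stratum 3: (2450/6700)²·100.0²/160 = 8.35723
  stratum 4: (1150/6700)²·209.4²/95 = 13.598
V_st = 63.9584
V_srs = s²/n = 75981.8/801 = 94.8587
deff = V_st / V_srs = 63.9584/94.8587 = 0.6742

deff ≈ 0.674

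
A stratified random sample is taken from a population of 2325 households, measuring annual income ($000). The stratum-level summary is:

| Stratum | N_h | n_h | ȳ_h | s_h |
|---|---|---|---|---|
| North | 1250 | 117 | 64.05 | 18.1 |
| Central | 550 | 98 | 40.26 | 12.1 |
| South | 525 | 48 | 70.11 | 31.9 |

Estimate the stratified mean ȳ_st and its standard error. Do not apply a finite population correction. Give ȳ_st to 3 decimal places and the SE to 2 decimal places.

ȳ_st = Σ W_h ȳ_h = (1250·64.05 + 550·40.26 + 525·70.11)/2325 = 59.79065
V̂(ȳ_st) = Σ W_h² s_h²/n_h, with W_h = N_h/N and N = 2325:
  stratum North: (1250/2325)²·18.1²/117 = 0.809367
  stratum Central: (550/2325)²·12.1²/98 = 0.0836034
  stratum South: (525/2325)²·31.9²/48 = 1.08097
V̂(ȳ_st) = 1.97394
SE(ȳ_st) = √1.97394 = 1.40497

ȳ_st ≈ 59.791, SE ≈ 1.40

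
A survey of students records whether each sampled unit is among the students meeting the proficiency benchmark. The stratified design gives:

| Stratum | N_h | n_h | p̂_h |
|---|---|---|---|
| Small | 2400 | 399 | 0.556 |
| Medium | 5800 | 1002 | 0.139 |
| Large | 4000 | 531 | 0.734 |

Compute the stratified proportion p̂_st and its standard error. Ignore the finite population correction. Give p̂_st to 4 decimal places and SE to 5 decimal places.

N = 12200; stratum weights W_h = N_h/N.
p̂_st = Σ W_h p̂_h = (2400·0.556 + 5800·0.139 + 4000·0.734)/12200 = 0.41611
V̂(p̂_st) = Σ W_h² p̂_h(1−p̂_h)/(n_h−1):
  stratum Small: (2400/12200)²·0.556·0.444/398 = 2.40037e-05
  stratum Medium: (5800/12200)²·0.139·0.861/1001 = 2.70222e-05
  stratum Large: (4000/12200)²·0.734·0.266/530 = 3.96006e-05
V̂(p̂_st) = 9.06265e-05; SE = √V̂ = 0.00951979

p̂_st ≈ 0.4161, SE ≈ 0.00952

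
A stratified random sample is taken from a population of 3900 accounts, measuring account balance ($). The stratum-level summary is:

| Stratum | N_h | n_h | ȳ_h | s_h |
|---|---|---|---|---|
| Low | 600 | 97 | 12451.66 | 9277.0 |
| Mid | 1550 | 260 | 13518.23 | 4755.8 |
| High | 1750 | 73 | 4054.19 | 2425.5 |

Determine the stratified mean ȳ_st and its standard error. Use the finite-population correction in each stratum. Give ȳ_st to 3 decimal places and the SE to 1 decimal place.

ȳ_st = Σ W_h ȳ_h = (600·12451.66 + 1550·13518.23 + 1750·4054.19)/3900 = 9107.45769
V̂(ȳ_st) = Σ W_h² (1 − n_h/N_h) s_h²/n_h, with W_h = N_h/N and N = 3900:
  stratum Low: (600/3900)²·(1 − 97/600)·9277.0²/97 = 17604.9
  stratum Mid: (1550/3900)²·(1 − 260/1550)·4755.8²/260 = 11435.8
  stratum High: (1750/3900)²·(1 − 73/1750)·2425.5²/73 = 15549.7
V̂(ȳ_st) = 44590.4
SE(ȳ_st) = √44590.4 = 211.164

ȳ_st ≈ 9107.458, SE ≈ 211.2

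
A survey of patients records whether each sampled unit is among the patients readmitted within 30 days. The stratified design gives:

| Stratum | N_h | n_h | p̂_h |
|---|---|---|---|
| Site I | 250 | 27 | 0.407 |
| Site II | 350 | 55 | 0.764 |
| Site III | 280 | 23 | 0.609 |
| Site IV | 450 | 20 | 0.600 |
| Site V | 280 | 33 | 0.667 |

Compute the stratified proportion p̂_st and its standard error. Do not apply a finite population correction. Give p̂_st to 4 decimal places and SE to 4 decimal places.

p̂_st ≈ 0.6189, SE ≈ 0.0437

N = 1610; stratum weights W_h = N_h/N.
p̂_st = Σ W_h p̂_h = (250·0.407 + 350·0.764 + 280·0.609 + 450·0.600 + 280·0.667)/1610 = 0.61890
V̂(p̂_st) = Σ W_h² p̂_h(1−p̂_h)/(n_h−1):
  stratum Site I: (250/1610)²·0.407·0.593/26 = 0.000223823
  stratum Site II: (350/1610)²·0.764·0.236/54 = 0.000157796
  stratum Site III: (280/1610)²·0.609·0.391/22 = 0.000327368
  stratum Site IV: (450/1610)²·0.600·0.400/19 = 0.000986804
  stratum Site V: (280/1610)²·0.667·0.333/32 = 0.000209935
V̂(p̂_st) = 0.00190573; SE = √V̂ = 0.0436546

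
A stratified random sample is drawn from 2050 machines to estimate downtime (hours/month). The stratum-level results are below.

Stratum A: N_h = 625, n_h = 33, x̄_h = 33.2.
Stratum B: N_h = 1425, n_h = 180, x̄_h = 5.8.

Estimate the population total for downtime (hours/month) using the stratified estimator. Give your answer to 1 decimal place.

τ̂_st ≈ 29015.0

τ̂_st = Σ N_h x̄_h = 625·33.2 + 1425·5.8 = 29015.0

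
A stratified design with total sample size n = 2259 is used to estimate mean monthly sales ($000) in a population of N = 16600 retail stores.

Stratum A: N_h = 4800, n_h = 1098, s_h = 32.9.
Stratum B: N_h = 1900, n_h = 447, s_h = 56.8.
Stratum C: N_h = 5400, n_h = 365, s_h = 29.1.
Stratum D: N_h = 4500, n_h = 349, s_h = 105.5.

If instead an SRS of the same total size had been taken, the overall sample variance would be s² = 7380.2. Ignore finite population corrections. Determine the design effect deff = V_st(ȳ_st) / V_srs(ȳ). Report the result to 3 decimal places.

deff ≈ 0.847

V̂(ȳ_st) = Σ W_h² s_h²/n_h, with W_h = N_h/N and N = 16600:
  stratum A: (4800/16600)²·32.9²/1098 = 0.0824244
  stratum B: (1900/16600)²·56.8²/447 = 0.0945541
  stratum C: (5400/16600)²·29.1²/365 = 0.245507
  stratum D: (4500/16600)²·105.5²/349 = 2.34363
V_st = 2.76611
V_srs = s²/n = 7380.2/2259 = 3.26702
deff = V_st / V_srs = 2.76611/3.26702 = 0.8467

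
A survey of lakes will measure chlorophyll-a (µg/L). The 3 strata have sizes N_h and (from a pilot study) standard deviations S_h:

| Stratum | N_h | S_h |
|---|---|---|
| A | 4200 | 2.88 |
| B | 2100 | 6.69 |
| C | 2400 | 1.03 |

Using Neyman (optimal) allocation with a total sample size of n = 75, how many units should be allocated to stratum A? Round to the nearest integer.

Neyman allocation: n_h = n · N_h S_h / Σ N_i S_i, with n = 75.
  stratum A: N_h·S_h = 4200·2.88 = 12096.00
  stratum B: N_h·S_h = 2100·6.69 = 14049.00
  stratum C: N_h·S_h = 2400·1.03 = 2472.00
Σ N_h S_h = 28617.00
n for stratum A = 75·12096.00/28617.00 = 31.701 → 32

32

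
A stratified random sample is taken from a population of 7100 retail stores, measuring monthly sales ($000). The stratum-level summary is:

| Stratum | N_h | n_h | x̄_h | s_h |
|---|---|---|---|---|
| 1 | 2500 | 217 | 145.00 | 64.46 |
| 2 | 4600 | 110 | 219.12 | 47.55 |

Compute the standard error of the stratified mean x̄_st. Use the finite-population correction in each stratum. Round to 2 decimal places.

SE(x̄_st) ≈ 3.25

V̂(x̄_st) = Σ W_h² (1 − n_h/N_h) s_h²/n_h, with W_h = N_h/N and N = 7100:
  stratum 1: (2500/7100)²·(1 − 217/2500)·64.46²/217 = 2.16795
  stratum 2: (4600/7100)²·(1 − 110/4600)·47.55²/110 = 8.42162
V̂(x̄_st) = 10.5896
SE(x̄_st) = √10.5896 = 3.25416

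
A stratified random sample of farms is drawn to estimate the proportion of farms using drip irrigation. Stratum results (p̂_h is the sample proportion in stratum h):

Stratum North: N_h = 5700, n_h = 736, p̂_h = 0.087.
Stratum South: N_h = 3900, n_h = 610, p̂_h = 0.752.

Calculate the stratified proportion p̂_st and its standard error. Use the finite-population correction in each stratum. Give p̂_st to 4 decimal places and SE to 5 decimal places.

N = 9600; stratum weights W_h = N_h/N.
p̂_st = Σ W_h p̂_h = (5700·0.087 + 3900·0.752)/9600 = 0.35716
V̂(p̂_st) = Σ W_h² (1 − n_h/N_h) p̂_h(1−p̂_h)/(n_h−1):
  stratum North: (5700/9600)²·(1 − 736/5700)·0.087·0.913/735 = 3.31793e-05
  stratum South: (3900/9600)²·(1 − 610/3900)·0.752·0.248/609 = 4.26354e-05
V̂(p̂_st) = 7.58147e-05; SE = √V̂ = 0.00870716

p̂_st ≈ 0.3572, SE ≈ 0.00871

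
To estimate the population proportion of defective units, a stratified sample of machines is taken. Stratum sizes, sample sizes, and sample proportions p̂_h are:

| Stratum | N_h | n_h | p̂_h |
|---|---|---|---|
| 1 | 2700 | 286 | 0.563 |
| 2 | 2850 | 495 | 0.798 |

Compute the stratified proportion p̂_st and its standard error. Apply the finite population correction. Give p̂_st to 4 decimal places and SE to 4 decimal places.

N = 5550; stratum weights W_h = N_h/N.
p̂_st = Σ W_h p̂_h = (2700·0.563 + 2850·0.798)/5550 = 0.68368
V̂(p̂_st) = Σ W_h² (1 − n_h/N_h) p̂_h(1−p̂_h)/(n_h−1):
  stratum 1: (2700/5550)²·(1 − 286/2700)·0.563·0.437/285 = 0.000182667
  stratum 2: (2850/5550)²·(1 − 495/2850)·0.798·0.202/494 = 7.11012e-05
V̂(p̂_st) = 0.000253768; SE = √V̂ = 0.0159301

p̂_st ≈ 0.6837, SE ≈ 0.0159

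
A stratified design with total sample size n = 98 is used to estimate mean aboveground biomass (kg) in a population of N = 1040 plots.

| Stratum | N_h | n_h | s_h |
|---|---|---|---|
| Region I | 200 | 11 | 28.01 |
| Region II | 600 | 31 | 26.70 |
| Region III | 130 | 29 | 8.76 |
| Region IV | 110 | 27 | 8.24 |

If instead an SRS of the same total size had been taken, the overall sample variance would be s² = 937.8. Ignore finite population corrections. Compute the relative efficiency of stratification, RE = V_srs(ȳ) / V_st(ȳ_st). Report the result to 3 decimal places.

V̂(ȳ_st) = Σ W_h² s_h²/n_h, with W_h = N_h/N and N = 1040:
  stratum Region I: (200/1040)²·28.01²/11 = 2.63771
  stratum Region II: (600/1040)²·26.70²/31 = 7.65414
  stratum Region III: (130/1040)²·8.76²/29 = 0.0413457
  stratum Region IV: (110/1040)²·8.24²/27 = 0.0281326
V_st = 10.3613
V_srs = s²/n = 937.8/98 = 9.56939
Relative efficiency = V_srs / V_st = 9.56939/10.3613 = 0.9236

RE ≈ 0.924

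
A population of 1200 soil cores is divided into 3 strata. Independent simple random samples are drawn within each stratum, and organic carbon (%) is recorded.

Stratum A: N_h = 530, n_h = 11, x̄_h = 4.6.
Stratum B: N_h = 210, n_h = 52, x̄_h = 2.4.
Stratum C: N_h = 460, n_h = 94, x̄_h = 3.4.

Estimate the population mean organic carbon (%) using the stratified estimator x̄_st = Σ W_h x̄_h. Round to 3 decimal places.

x̄_st ≈ 3.755

N = Σ N_h = 1200. Stratum weights W_h = N_h/N.
x̄_st = (530·4.6 + 210·2.4 + 460·3.4) / 1200 = 3.75500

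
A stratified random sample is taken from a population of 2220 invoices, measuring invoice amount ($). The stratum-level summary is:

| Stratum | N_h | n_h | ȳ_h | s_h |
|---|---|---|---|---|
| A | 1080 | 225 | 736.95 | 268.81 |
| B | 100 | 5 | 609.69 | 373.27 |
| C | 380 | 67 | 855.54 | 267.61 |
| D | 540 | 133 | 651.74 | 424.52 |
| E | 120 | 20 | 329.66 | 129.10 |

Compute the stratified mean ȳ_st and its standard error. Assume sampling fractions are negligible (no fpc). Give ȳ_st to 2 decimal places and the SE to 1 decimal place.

ȳ_st = Σ W_h ȳ_h = (1080·736.95 + 100·609.69 + 380·855.54 + 540·651.74 + 120·329.66)/2220 = 708.77432
V̂(ȳ_st) = Σ W_h² s_h²/n_h, with W_h = N_h/N and N = 2220:
  stratum A: (1080/2220)²·268.81²/225 = 76.0064
  stratum B: (100/2220)²·373.27²/5 = 56.5419
  stratum C: (380/2220)²·267.61²/67 = 31.3178
  stratum D: (540/2220)²·424.52²/133 = 80.1727
  stratum E: (120/2220)²·129.10²/20 = 2.43489
V̂(ȳ_st) = 246.474
SE(ȳ_st) = √246.474 = 15.6995

ȳ_st ≈ 708.77, SE ≈ 15.7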